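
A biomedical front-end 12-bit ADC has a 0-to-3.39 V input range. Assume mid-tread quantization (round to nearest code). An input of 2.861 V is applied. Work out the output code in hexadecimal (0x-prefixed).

code 0xD81 (decimal 3457)

With 4096 levels over 3.39 V, one step is 0.828 mV.
(V_in − V_low)/LSB = (2.861 − 0) / 0.000827637 = 3456.831.
So the output code is 3457.
In hexadecimal (0x-prefixed): 0xD81.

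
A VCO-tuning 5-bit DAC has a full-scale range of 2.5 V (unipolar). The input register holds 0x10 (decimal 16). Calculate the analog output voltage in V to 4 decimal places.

1.2500 V

LSB = 2.5 V / 2^5 = 78.125 mV.
Code 0x10 = 16 decimal.
V_out = 0 + 16 × 0.078125 V = 1.25 V.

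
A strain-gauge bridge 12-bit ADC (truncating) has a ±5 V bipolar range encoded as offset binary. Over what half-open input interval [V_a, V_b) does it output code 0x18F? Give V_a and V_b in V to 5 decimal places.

[-4.02588 V, -4.02344 V)

LSB = 10/2^12 = 2.441 mV.
Code 0x18F = 399 decimal.
V_a = V_low + 399·LSB = -4.02588 V; V_b = V_low + 400·LSB = -4.02344 V.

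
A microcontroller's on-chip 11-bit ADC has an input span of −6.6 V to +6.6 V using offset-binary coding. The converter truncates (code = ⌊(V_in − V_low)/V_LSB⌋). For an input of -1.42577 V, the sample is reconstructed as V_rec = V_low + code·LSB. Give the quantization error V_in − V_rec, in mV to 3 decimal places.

5.089 mV

One LSB is 13.2 V / 2048 = 6.445 mV.
(-1.42577 − (−6.6))/0.00644531 = 802.7896; ⌊·⌋ gives code 802.
Reconstructed: -1.4308594 V.
Error = -1.42577 − (−1.4308594) = 0.00508938 V = 5.089 mV.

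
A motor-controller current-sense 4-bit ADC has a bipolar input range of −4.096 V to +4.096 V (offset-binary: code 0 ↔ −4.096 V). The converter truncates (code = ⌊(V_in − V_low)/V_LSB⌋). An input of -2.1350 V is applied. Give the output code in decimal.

code 3

LSB = 8.192 V / 16 = 0.5120 V.
(V_in − V_low)/LSB = (-2.1350 − (−4.096)) / 0.512 = 3.830.
Floor → code 3.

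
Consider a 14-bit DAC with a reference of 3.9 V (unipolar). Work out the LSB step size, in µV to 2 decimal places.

Full-scale span = 3.9 V.
LSB = 3.9 / 2^14 = 3.9 / 16384 = 0.000238037 V = 238.04 µV.

238.04 µV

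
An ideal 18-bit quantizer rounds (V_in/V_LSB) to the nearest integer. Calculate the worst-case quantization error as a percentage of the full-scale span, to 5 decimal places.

Rounding → worst-case error = ½ LSB = V_FS/2^19, so 100/524288 = 0.000190735 % of full scale.

0.00019 %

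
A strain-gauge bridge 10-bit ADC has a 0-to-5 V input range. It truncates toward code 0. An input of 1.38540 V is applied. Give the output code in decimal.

LSB = 5 V / 1024 = 4.883 mV.
(V_in − V_low)/LSB = (1.38540 − 0) / 0.00488281 = 283.730.
So the output code is 283.

code 283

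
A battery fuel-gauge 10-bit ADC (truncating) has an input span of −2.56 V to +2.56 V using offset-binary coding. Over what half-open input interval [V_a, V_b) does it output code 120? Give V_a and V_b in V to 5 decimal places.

LSB = 5.12/2^10 = 5.000 mV.
V_a = V_low + 120·LSB = -1.96 V; V_b = V_low + 121·LSB = -1.955 V.

[-1.96000 V, -1.95500 V)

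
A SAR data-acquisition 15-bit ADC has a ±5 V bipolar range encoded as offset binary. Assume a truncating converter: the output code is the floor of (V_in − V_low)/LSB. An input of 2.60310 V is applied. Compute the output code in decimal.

code 24913

With 32768 levels over 10 V, one step is 305.18 µV.
(2.60310 − (−5)) / 0.000305176 = 24913.838 LSBs.
⌊·⌋(24913.838) = 24913.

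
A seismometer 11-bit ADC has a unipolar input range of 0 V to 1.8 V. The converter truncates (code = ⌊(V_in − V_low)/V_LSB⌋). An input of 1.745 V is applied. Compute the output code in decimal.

code 1985

LSB = 1.8 V / 2048 = 0.879 mV.
(V_in − V_low)/LSB = (1.745 − 0) / 0.000878906 = 1985.422.
Floor → code 1985.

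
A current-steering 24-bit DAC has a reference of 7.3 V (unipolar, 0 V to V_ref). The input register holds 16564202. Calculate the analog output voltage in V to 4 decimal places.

7.2073 V

LSB = 7.3 V / 2^24 = 0.44 µV.
V_out = 0 + 16564202 × 4.35114e-07 V = 7.20731 V.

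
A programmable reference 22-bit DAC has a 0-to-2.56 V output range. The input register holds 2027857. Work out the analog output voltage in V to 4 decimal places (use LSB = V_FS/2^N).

1.2377 V

LSB = 2.56 V / 2^22 = 0.61 µV.
V_out = 0 + 2027857 × 6.10352e-07 V = 1.23771 V.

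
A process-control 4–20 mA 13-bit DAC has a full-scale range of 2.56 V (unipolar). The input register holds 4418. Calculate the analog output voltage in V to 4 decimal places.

1.3806 V

LSB = 2.56 V / 2^13 = 312.50 µV.
V_out = 0 + 4418 × 0.0003125 V = 1.38062 V.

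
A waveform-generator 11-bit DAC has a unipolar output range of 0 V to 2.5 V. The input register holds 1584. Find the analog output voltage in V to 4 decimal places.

1.9336 V

LSB = 2.5 V / 2^11 = 1.221 mV.
V_out = 0 + 1584 × 0.0012207 V = 1.93359 V.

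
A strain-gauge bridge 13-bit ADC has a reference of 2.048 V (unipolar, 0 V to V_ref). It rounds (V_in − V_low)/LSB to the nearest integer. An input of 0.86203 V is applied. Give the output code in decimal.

Full-scale span = 2.048 V; LSB = 2.048/2^13 = 250.00 µV.
(V_in − V_low)/LSB = (0.86203 − 0) / 0.00025 = 3448.120.
Round → code 3448.

code 3448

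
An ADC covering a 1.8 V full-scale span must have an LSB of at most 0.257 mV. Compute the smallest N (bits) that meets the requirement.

13 bits

Number of steps required ≥ 1.8 V / 0.257 mV = 7003.89.
Need 2^N ≥ 7003.89; 2^12 = 4096, 2^13 = 8192.
Minimum N = 13.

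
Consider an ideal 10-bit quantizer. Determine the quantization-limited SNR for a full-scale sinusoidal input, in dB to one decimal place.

62.0 dB

SNR ≈ 6.02·N + 1.76 dB = 6.02·10 + 1.76 = 61.96 dB.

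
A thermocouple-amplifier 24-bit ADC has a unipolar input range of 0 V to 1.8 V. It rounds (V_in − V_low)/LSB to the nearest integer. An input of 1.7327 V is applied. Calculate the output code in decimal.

LSB = 1.8 V / 16777216 = 0.11 µV.
Input sits at 16149934.535 steps above V_low.
So the output code is 16149935.

code 16149935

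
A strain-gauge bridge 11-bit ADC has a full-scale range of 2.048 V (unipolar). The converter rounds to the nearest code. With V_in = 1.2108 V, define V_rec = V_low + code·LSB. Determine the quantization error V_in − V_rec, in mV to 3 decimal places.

LSB = 2.048/2^11 = 1.000 mV.
Scaled input = 1210.8000 LSBs, so code = 1211.
Code 1211 maps back to 0 + 1211×0.001 V = 1.211 V.
V_in − V_rec = -0.0002 V = -0.200 mV.

-0.200 mV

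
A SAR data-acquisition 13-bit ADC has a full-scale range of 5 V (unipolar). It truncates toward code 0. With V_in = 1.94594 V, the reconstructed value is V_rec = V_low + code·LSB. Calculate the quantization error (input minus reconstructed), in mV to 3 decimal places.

LSB = 5/2^13 = 0.610 mV.
Scaled input = 3188.2281 LSBs, so code = 3188.
Code 3188 maps back to 0 + 3188×0.000610352 V = 1.9458008 V.
Error = 1.94594 − 1.9458008 = 0.000139219 V = 0.139 mV.

0.139 mV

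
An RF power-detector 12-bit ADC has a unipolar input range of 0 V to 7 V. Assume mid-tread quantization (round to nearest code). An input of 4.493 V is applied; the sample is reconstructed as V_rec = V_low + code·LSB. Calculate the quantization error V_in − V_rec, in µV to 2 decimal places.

80.08 µV

One LSB is 7 V / 4096 = 1.709 mV.
Scaled input = 2629.0469 LSBs, so code = 2629.
Code 2629 maps back to 0 + 2629×0.00170898 V = 4.4929199 V.
Error = 4.493 − 4.4929199 = 8.00781e-05 V = 80.08 µV.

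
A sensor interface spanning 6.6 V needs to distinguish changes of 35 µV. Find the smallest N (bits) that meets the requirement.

18 bits

Number of steps required ≥ 6.6 V / 35 µV = 188571.43.
Need 2^N ≥ 188571.43; 2^17 = 131072, 2^18 = 262144.
Minimum N = 18.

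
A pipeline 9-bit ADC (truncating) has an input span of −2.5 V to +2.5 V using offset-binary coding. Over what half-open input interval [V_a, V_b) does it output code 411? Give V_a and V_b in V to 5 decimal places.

LSB = 5/2^9 = 9.766 mV.
V_a = V_low + 411·LSB = 1.51367 V; V_b = V_low + 412·LSB = 1.52344 V.

[1.51367 V, 1.52344 V)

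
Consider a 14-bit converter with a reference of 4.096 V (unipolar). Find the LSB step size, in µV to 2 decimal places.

Full-scale span = 4.096 V.
LSB = 4.096 / 2^14 = 4.096 / 16384 = 0.00025 V = 250.00 µV.

250.00 µV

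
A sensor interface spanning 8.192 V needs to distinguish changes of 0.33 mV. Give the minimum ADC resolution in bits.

15 bits

Number of steps required ≥ 8.192 V / 0.33 mV = 24824.24.
Need 2^N ≥ 24824.24; 2^14 = 16384, 2^15 = 32768.
Minimum N = 15.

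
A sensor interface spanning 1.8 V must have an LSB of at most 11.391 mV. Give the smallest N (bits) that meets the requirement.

8 bits

Number of steps required ≥ 1.8 V / 11.391 mV = 158.02.
Need 2^N ≥ 158.02; 2^7 = 128, 2^8 = 256.
Minimum N = 8.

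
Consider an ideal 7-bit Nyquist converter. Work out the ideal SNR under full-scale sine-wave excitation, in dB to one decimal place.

43.9 dB

SNR ≈ 6.02·N + 1.76 dB = 6.02·7 + 1.76 = 43.90 dB.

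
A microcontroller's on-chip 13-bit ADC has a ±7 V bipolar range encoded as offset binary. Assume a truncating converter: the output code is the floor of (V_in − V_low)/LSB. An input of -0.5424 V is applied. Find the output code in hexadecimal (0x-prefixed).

LSB = 14 V / 8192 = 1.709 mV.
(-0.5424 − (−7)) / 0.00170898 = 3778.619 LSBs.
⌊·⌋(3778.619) = 3778.
In hexadecimal (0x-prefixed): 0xEC2.

code 0xEC2 (decimal 3778)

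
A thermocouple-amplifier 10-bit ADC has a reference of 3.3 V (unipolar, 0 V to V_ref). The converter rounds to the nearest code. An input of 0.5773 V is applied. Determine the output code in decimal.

code 179

Full-scale span = 3.3 V; LSB = 3.3/2^10 = 3.223 mV.
Input sits at 179.138 steps above V_low.
round(179.138) = 179.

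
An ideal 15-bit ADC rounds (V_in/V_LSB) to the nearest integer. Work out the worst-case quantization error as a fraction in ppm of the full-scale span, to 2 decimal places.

15.26 ppm

Rounding → worst-case error = ½ LSB = V_FS/2^16, so 1e+06/65536 = 15.2588 ppm of full scale.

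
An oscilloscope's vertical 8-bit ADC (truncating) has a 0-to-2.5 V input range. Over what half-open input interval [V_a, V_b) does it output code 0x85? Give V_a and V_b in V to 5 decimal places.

LSB = 2.5/2^8 = 9.766 mV.
Code 0x85 = 133 decimal.
V_a = V_low + 133·LSB = 1.29883 V; V_b = V_low + 134·LSB = 1.30859 V.

[1.29883 V, 1.30859 V)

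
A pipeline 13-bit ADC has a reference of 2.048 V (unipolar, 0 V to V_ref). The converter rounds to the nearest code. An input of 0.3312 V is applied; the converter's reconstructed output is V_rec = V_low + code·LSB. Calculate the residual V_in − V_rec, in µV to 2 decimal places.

LSB = 2.048/2^13 = 250.00 µV.
(0.3312 − 0)/0.00025 = 1324.8000; round gives code 1325.
V_rec = 0 + 1325·0.00025 = 0.33125 V.
Difference: -5e-05 V → -50.00 µV.

-50.00 µV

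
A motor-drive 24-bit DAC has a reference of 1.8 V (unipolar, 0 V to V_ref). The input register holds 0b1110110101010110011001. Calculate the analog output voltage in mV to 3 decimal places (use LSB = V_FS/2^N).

417.195 mV

LSB = 1.8 V / 2^24 = 0.11 µV.
Code 0b1110110101010110011001 = 3888537 decimal.
V_out = 0 + 3888537 × 1.07288e-07 V = 0.417195 V.
= 417.195 mV.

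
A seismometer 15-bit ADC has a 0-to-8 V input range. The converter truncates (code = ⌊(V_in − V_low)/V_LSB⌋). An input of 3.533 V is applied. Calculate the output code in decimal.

code 14471

LSB = 8 V / 32768 = 244.14 µV.
(V_in − V_low)/LSB = (3.533 − 0) / 0.000244141 = 14471.168.
⌊·⌋(14471.168) = 14471.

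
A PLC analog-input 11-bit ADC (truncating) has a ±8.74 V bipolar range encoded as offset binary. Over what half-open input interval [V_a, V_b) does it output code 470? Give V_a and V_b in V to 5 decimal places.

LSB = 17.48/2^11 = 8.535 mV.
V_a = V_low + 470·LSB = -4.72848 V; V_b = V_low + 471·LSB = -4.71994 V.

[-4.72848 V, -4.71994 V)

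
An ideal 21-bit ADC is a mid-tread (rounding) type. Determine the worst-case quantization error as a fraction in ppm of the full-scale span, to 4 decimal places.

Rounding → worst-case error = ½ LSB = V_FS/2^22, so 1e+06/4194304 = 0.238419 ppm of full scale.

0.2384 ppm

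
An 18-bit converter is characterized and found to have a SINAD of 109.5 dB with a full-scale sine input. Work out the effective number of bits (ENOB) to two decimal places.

ENOB = (SINAD − 1.76) / 6.02 = (109.5 − 1.76)/6.02 = 17.897.

17.90 bits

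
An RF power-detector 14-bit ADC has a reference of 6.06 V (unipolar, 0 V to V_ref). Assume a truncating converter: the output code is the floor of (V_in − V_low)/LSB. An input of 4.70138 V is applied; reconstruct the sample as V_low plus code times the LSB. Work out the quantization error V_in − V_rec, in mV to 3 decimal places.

0.294 mV

LSB = 6.06/2^14 = 369.87 µV.
Scaled input = 12710.7937 LSBs, so code = 12710.
Code 12710 maps back to 0 + 12710×0.000369873 V = 4.7010864 V.
Difference: 0.000293574 V → 0.294 mV.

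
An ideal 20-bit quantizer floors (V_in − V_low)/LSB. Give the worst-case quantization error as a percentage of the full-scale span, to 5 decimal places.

0.00010 %

Truncating → worst-case error = 1 LSB = V_FS/2^20, so 100/1048576 = 9.53674e-05 % of full scale.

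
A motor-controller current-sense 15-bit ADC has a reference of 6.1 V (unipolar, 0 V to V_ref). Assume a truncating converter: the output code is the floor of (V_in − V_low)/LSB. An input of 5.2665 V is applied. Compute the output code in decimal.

code 28290

Full-scale span = 6.1 V; LSB = 6.1/2^15 = 186.16 µV.
Input sits at 28290.602 steps above V_low.
Floor → code 28290.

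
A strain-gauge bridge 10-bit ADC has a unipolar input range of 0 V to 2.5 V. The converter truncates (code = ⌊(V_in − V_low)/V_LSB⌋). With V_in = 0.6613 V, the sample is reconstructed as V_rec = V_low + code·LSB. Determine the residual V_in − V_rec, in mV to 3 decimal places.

Step size: 2.5 V ÷ 2^10 = 2.441 mV.
(V_in − V_low)/LSB = (0.6613 − 0)/0.00244141 = 270.8685 → code 270 (floor).
Code 270 maps back to 0 + 270×0.00244141 V = 0.65917969 V.
Error = 0.6613 − 0.65917969 = 0.00212031 V = 2.120 mV.

2.120 mV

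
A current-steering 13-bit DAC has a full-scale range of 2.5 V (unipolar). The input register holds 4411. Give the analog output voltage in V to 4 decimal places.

LSB = 2.5 V / 2^13 = 305.18 µV.
V_out = 0 + 4411 × 0.000305176 V = 1.34613 V.

1.3461 V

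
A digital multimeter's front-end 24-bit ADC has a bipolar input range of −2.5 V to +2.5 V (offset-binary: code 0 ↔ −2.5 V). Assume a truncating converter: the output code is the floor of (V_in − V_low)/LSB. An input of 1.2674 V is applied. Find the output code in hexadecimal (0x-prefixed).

code 0xC0E410 (decimal 12641296)

LSB = 5 V / 16777216 = 0.30 µV.
(V_in − V_low)/LSB = (1.2674 − (−2.5)) / 2.98023e-07 = 12641296.712.
So the output code is 12641296.
In hexadecimal (0x-prefixed): 0xC0E410.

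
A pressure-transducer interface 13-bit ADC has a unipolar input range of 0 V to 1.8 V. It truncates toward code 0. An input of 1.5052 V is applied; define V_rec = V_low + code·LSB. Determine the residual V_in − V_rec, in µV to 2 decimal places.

73.05 µV

One LSB is 1.8 V / 8192 = 219.73 µV.
Scaled input = 6850.3324 LSBs, so code = 6850.
Reconstructed: 1.505127 V.
Error = 1.5052 − 1.505127 = 7.30469e-05 V = 73.05 µV.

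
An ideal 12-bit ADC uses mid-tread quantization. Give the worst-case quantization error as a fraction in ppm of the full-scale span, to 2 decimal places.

Rounding → worst-case error = ½ LSB = V_FS/2^13, so 1e+06/8192 = 122.07 ppm of full scale.

122.07 ppm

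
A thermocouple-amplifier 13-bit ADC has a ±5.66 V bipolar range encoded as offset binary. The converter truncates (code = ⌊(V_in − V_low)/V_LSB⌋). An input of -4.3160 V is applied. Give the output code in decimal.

code 972

With 8192 levels over 11.32 V, one step is 1.382 mV.
(V_in − V_low)/LSB = (-4.3160 − (−5.66)) / 0.00138184 = 972.619.
Floor → code 972.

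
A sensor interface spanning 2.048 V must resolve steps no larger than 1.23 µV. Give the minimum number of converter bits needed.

21 bits

Number of steps required ≥ 2.048 V / 1.23 µV = 1665040.65.
Need 2^N ≥ 1665040.65; 2^20 = 1048576, 2^21 = 2097152.
Minimum N = 21.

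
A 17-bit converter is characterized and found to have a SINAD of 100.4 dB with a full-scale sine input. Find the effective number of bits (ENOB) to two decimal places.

ENOB = (SINAD − 1.76) / 6.02 = (100.4 − 1.76)/6.02 = 16.385.

16.39 bits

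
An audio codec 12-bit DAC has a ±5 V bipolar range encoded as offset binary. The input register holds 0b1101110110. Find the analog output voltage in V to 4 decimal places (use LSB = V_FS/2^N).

-2.8369 V

LSB = 10 V / 2^12 = 2.441 mV.
Code 0b1101110110 = 886 decimal.
V_out = (−5) + 886 × 0.00244141 V = -2.83691 V.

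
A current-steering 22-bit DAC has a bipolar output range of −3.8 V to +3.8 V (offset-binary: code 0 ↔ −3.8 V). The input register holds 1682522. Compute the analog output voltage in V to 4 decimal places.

LSB = 7.6 V / 2^22 = 1.81 µV.
V_out = (−3.8) + 1682522 × 1.81198e-06 V = -0.751302 V.

-0.7513 V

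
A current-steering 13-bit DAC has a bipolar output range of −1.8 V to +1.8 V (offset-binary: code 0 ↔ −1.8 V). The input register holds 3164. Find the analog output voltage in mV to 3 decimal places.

-409.570 mV

LSB = 3.6 V / 2^13 = 439.45 µV.
V_out = (−1.8) + 3164 × 0.000439453 V = -0.40957 V.
= -409.570 mV.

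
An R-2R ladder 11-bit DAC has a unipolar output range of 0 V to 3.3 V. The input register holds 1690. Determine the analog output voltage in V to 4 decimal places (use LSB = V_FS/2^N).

LSB = 3.3 V / 2^11 = 1.611 mV.
V_out = 0 + 1690 × 0.00161133 V = 2.72314 V.

2.7231 V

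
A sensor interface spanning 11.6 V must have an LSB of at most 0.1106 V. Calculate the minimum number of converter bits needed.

7 bits

Number of steps required ≥ 11.6 V / 0.1106 V = 104.88.
Need 2^N ≥ 104.88; 2^6 = 64, 2^7 = 128.
Minimum N = 7.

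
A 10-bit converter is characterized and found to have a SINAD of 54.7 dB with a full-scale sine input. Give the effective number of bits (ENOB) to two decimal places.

8.79 bits

ENOB = (SINAD − 1.76) / 6.02 = (54.7 − 1.76)/6.02 = 8.794.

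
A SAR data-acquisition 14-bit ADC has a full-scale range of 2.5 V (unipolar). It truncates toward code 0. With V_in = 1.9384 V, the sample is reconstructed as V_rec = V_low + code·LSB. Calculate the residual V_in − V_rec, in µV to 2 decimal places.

76.03 µV

One LSB is 2.5 V / 16384 = 152.59 µV.
Scaled input = 12703.4982 LSBs, so code = 12703.
V_rec = 0 + 12703·0.000152588 = 1.938324 V.
Difference: 7.60254e-05 V → 76.03 µV.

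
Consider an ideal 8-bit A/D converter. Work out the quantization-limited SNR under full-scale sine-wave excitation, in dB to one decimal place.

49.9 dB

SNR ≈ 6.02·N + 1.76 dB = 6.02·8 + 1.76 = 49.92 dB.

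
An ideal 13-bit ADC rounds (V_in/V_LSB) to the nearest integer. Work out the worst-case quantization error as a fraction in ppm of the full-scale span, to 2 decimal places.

Rounding → worst-case error = ½ LSB = V_FS/2^14, so 1e+06/16384 = 61.0352 ppm of full scale.

61.04 ppm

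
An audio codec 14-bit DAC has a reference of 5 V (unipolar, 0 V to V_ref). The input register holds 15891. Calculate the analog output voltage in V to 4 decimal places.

LSB = 5 V / 2^14 = 305.18 µV.
V_out = 0 + 15891 × 0.000305176 V = 4.84955 V.

4.8495 V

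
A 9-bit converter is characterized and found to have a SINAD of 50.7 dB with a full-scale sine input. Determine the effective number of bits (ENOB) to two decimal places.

ENOB = (SINAD − 1.76) / 6.02 = (50.7 − 1.76)/6.02 = 8.130.

8.13 bits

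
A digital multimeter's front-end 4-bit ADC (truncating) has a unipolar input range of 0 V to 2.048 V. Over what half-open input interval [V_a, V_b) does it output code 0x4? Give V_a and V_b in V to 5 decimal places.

LSB = 2.048/2^4 = 128.000 mV.
Code 0x4 = 4 decimal.
V_a = V_low + 4·LSB = 0.512 V; V_b = V_low + 5·LSB = 0.64 V.

[0.51200 V, 0.64000 V)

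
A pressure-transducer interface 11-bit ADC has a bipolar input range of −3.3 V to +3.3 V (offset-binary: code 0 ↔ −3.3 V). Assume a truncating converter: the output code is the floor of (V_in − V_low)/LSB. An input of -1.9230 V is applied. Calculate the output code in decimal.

Full-scale span = 6.6 V; LSB = 6.6/2^11 = 3.223 mV.
(-1.9230 − (−3.3)) / 0.00322266 = 427.287 LSBs.
So the output code is 427.

code 427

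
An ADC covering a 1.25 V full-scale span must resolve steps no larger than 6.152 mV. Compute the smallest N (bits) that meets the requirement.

8 bits

Number of steps required ≥ 1.25 V / 6.152 mV = 203.19.
Need 2^N ≥ 203.19; 2^7 = 128, 2^8 = 256.
Minimum N = 8.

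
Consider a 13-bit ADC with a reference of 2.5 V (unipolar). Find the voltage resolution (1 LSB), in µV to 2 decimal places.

305.18 µV

Full-scale span = 2.5 V.
LSB = 2.5 / 2^13 = 2.5 / 8192 = 0.000305176 V = 305.18 µV.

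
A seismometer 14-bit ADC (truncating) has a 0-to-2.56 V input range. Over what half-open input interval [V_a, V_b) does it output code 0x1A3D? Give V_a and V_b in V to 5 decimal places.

LSB = 2.56/2^14 = 156.25 µV.
Code 0x1A3D = 6717 decimal.
V_a = V_low + 6717·LSB = 1.04953 V; V_b = V_low + 6718·LSB = 1.04969 V.

[1.04953 V, 1.04969 V)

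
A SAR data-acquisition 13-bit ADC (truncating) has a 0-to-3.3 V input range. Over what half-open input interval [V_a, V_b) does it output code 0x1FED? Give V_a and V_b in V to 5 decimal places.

[3.29235 V, 3.29275 V)

LSB = 3.3/2^13 = 402.83 µV.
Code 0x1FED = 8173 decimal.
V_a = V_low + 8173·LSB = 3.29235 V; V_b = V_low + 8174·LSB = 3.29275 V.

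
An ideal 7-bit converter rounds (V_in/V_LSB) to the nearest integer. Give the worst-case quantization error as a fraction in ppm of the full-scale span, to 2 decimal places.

Rounding → worst-case error = ½ LSB = V_FS/2^8, so 1e+06/256 = 3906.25 ppm of full scale.

3906.25 ppm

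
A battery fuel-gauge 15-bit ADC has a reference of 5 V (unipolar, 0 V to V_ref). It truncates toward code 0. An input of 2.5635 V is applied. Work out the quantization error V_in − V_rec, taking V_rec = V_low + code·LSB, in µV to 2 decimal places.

LSB = 5/2^15 = 152.59 µV.
(2.5635 − 0)/0.000152588 = 16800.1536; ⌊·⌋ gives code 16800.
V_rec = 0 + 16800·0.000152588 = 2.5634766 V.
Error = 2.5635 − 2.5634766 = 2.34375e-05 V = 23.44 µV.

23.44 µV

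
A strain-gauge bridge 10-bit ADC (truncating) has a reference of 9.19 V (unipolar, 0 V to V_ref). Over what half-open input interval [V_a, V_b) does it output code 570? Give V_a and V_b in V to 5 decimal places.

LSB = 9.19/2^10 = 8.975 mV.
V_a = V_low + 570·LSB = 5.11553 V; V_b = V_low + 571·LSB = 5.1245 V.

[5.11553 V, 5.12450 V)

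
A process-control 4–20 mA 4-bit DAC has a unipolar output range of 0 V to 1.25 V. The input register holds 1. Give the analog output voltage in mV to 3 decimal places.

78.125 mV

LSB = 1.25 V / 2^4 = 78.125 mV.
V_out = 0 + 1 × 0.078125 V = 0.078125 V.
= 78.125 mV.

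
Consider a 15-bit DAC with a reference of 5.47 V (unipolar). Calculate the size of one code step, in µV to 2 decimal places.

Full-scale span = 5.47 V.
LSB = 5.47 / 2^15 = 5.47 / 32768 = 0.000166931 V = 166.93 µV.

166.93 µV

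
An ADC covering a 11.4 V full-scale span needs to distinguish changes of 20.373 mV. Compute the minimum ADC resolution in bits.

Number of steps required ≥ 11.4 V / 20.373 mV = 559.56.
Need 2^N ≥ 559.56; 2^9 = 512, 2^10 = 1024.
Minimum N = 10.

10 bits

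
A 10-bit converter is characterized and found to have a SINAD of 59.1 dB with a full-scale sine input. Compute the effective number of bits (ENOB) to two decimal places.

9.52 bits

ENOB = (SINAD − 1.76) / 6.02 = (59.1 − 1.76)/6.02 = 9.525.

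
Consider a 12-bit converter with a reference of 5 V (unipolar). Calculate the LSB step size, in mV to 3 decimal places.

1.221 mV

Full-scale span = 5 V.
LSB = 5 / 2^12 = 5 / 4096 = 0.0012207 V = 1.221 mV.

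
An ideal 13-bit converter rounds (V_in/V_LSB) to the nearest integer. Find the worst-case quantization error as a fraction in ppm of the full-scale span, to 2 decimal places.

61.04 ppm

Rounding → worst-case error = ½ LSB = V_FS/2^14, so 1e+06/16384 = 61.0352 ppm of full scale.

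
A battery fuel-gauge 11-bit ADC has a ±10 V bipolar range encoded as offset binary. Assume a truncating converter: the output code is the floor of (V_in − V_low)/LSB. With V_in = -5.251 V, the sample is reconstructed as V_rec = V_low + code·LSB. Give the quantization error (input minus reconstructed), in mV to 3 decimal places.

LSB = 20/2^11 = 9.766 mV.
Scaled input = 486.2976 LSBs, so code = 486.
Reconstructed: -5.2539062 V.
V_in − V_rec = 0.00290625 V = 2.906 mV.

2.906 mV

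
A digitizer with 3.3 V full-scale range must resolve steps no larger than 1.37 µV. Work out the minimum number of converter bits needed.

Number of steps required ≥ 3.3 V / 1.37 µV = 2408759.12.
Need 2^N ≥ 2408759.12; 2^21 = 2097152, 2^22 = 4194304.
Minimum N = 22.

22 bits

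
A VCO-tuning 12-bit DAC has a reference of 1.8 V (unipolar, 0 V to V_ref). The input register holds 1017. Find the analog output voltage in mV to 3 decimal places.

LSB = 1.8 V / 2^12 = 439.45 µV.
V_out = 0 + 1017 × 0.000439453 V = 0.446924 V.
= 446.924 mV.

446.924 mV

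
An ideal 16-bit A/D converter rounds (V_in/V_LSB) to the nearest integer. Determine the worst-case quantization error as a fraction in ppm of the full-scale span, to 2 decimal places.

Rounding → worst-case error = ½ LSB = V_FS/2^17, so 1e+06/131072 = 7.62939 ppm of full scale.

7.63 ppm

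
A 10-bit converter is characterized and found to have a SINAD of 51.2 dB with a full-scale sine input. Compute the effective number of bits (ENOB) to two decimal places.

ENOB = (SINAD − 1.76) / 6.02 = (51.2 − 1.76)/6.02 = 8.213.

8.21 bits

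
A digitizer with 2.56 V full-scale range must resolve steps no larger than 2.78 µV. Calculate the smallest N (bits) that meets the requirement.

20 bits

Number of steps required ≥ 2.56 V / 2.78 µV = 920863.31.
Need 2^N ≥ 920863.31; 2^19 = 524288, 2^20 = 1048576.
Minimum N = 20.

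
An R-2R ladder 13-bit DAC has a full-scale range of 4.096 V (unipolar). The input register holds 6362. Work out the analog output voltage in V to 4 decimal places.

3.1810 V

LSB = 4.096 V / 2^13 = 0.500 mV.
V_out = 0 + 6362 × 0.0005 V = 3.181 V.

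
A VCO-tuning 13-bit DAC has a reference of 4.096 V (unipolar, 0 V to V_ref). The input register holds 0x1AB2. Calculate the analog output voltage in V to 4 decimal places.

LSB = 4.096 V / 2^13 = 0.500 mV.
Code 0x1AB2 = 6834 decimal.
V_out = 0 + 6834 × 0.0005 V = 3.417 V.

3.4170 V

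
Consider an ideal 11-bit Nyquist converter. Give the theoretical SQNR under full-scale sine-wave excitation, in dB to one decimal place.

68.0 dB

SNR ≈ 6.02·N + 1.76 dB = 6.02·11 + 1.76 = 67.98 dB.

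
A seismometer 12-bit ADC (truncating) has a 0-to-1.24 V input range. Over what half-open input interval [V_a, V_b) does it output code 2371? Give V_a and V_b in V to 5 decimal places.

[0.71778 V, 0.71809 V)

LSB = 1.24/2^12 = 302.73 µV.
V_a = V_low + 2371·LSB = 0.717783 V; V_b = V_low + 2372·LSB = 0.718086 V.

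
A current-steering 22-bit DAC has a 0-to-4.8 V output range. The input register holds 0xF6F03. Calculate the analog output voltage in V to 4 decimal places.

1.1575 V

LSB = 4.8 V / 2^22 = 1.14 µV.
Code 0xF6F03 = 1011459 decimal.
V_out = 0 + 1011459 × 1.14441e-06 V = 1.15752 V.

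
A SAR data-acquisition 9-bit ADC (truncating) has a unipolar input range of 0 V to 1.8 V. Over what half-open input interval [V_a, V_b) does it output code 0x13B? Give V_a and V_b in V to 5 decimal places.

LSB = 1.8/2^9 = 3.516 mV.
Code 0x13B = 315 decimal.
V_a = V_low + 315·LSB = 1.10742 V; V_b = V_low + 316·LSB = 1.11094 V.

[1.10742 V, 1.11094 V)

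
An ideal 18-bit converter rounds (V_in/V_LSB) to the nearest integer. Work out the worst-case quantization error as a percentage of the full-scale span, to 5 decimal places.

0.00019 %

Rounding → worst-case error = ½ LSB = V_FS/2^19, so 100/524288 = 0.000190735 % of full scale.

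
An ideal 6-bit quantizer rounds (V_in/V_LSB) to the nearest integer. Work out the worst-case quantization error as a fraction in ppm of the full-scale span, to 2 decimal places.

7812.50 ppm

Rounding → worst-case error = ½ LSB = V_FS/2^7, so 1e+06/128 = 7812.5 ppm of full scale.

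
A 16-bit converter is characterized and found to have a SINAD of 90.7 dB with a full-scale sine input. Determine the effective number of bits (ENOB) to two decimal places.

14.77 bits

ENOB = (SINAD − 1.76) / 6.02 = (90.7 − 1.76)/6.02 = 14.774.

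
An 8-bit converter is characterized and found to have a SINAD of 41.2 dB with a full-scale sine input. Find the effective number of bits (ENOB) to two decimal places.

ENOB = (SINAD − 1.76) / 6.02 = (41.2 − 1.76)/6.02 = 6.551.

6.55 bits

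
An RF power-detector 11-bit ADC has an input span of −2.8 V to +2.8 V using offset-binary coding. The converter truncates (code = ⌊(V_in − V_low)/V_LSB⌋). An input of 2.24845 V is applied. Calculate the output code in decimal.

Full-scale span = 5.6 V; LSB = 5.6/2^11 = 2.734 mV.
(V_in − V_low)/LSB = (2.24845 − (−2.8)) / 0.00273437 = 1846.290.
Floor → code 1846.

code 1846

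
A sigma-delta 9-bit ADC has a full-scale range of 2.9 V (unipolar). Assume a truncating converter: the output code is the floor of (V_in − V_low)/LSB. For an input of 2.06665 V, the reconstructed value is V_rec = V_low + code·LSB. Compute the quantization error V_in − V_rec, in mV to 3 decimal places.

4.931 mV

One LSB is 2.9 V / 512 = 5.664 mV.
Scaled input = 364.8706 LSBs, so code = 364.
Reconstructed: 2.0617187 V.
V_in − V_rec = 0.00493125 V = 4.931 mV.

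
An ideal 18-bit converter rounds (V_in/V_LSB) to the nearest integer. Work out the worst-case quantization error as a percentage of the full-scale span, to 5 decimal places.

0.00019 %

Rounding → worst-case error = ½ LSB = V_FS/2^19, so 100/524288 = 0.000190735 % of full scale.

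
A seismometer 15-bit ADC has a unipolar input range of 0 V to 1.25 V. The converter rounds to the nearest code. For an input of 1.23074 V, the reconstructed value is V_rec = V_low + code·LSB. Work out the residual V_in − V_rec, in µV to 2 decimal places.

LSB = 1.25/2^15 = 38.15 µV.
(1.23074 − 0)/3.8147e-05 = 32263.1107; round gives code 32263.
Code 32263 maps back to 0 + 32263×3.8147e-05 V = 1.2307358 V.
Error = 1.23074 − 1.2307358 = 4.22119e-06 V = 4.22 µV.

4.22 µV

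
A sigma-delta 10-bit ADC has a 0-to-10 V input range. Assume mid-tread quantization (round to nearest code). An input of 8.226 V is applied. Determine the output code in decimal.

With 1024 levels over 10 V, one step is 9.766 mV.
(8.226 − 0) / 0.00976562 = 842.342 LSBs.
round(842.342) = 842.

code 842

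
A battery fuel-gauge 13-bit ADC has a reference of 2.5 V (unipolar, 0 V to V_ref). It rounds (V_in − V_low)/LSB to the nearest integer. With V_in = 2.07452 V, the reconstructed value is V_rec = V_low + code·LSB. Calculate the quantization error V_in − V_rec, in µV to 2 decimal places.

Step size: 2.5 V ÷ 2^13 = 305.18 µV.
Scaled input = 6797.7871 LSBs, so code = 6798.
Reconstructed: 2.074585 V.
Difference: -6.49609e-05 V → -64.96 µV.

-64.96 µV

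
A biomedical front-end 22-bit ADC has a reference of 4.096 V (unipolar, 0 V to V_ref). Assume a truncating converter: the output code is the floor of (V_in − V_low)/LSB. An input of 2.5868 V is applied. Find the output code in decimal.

Full-scale span = 4.096 V; LSB = 4.096/2^22 = 0.98 µV.
(2.5868 − 0) / 9.76563e-07 = 2648883.200 LSBs.
So the output code is 2648883.

code 2648883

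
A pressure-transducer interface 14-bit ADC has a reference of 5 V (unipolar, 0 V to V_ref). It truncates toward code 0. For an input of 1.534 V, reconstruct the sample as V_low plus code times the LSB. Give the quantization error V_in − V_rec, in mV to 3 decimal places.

0.187 mV

Step size: 5 V ÷ 2^14 = 305.18 µV.
(V_in − V_low)/LSB = (1.534 − 0)/0.000305176 = 5026.6112 → code 5026 (floor).
V_rec = 0 + 5026·0.000305176 = 1.5338135 V.
Difference: 0.000186523 V → 0.187 mV.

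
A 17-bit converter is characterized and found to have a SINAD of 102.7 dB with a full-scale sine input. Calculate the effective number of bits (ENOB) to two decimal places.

ENOB = (SINAD − 1.76) / 6.02 = (102.7 − 1.76)/6.02 = 16.767.

16.77 bits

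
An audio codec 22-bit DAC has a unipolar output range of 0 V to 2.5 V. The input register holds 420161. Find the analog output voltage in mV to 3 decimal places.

250.435 mV

LSB = 2.5 V / 2^22 = 0.60 µV.
V_out = 0 + 420161 × 5.96046e-07 V = 0.250435 V.
= 250.435 mV.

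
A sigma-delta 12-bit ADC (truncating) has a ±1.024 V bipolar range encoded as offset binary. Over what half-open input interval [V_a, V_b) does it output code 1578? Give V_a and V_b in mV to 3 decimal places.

LSB = 2.048/2^12 = 0.500 mV.
V_a = V_low + 1578·LSB = -0.235 V; V_b = V_low + 1579·LSB = -0.2345 V.

[-235.000 mV, -234.500 mV)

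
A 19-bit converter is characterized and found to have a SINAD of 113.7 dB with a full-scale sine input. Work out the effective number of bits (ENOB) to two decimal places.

ENOB = (SINAD − 1.76) / 6.02 = (113.7 − 1.76)/6.02 = 18.595.

18.59 bits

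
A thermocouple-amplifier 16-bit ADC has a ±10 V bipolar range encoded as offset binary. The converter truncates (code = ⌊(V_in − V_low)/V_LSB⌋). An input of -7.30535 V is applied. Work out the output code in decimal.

code 8829

Full-scale span = 20 V; LSB = 20/2^16 = 305.18 µV.
Input sits at 8829.829 steps above V_low.
So the output code is 8829.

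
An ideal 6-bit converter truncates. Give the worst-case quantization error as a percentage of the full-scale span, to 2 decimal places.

Truncating → worst-case error = 1 LSB = V_FS/2^6, so 100/64 = 1.5625 % of full scale.

1.56 %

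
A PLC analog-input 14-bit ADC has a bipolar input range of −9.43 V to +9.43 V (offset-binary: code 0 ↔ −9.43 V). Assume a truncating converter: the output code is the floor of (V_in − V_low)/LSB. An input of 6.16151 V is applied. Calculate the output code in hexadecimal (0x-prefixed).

code 0x34E8 (decimal 13544)

LSB = 18.86 V / 16384 = 1.151 mV.
(6.16151 − (−9.43)) / 0.00115112 = 13544.608 LSBs.
So the output code is 13544.
In hexadecimal (0x-prefixed): 0x34E8.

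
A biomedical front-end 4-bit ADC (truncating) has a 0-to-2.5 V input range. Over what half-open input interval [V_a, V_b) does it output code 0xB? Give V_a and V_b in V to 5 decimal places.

LSB = 2.5/2^4 = 156.250 mV.
Code 0xB = 11 decimal.
V_a = V_low + 11·LSB = 1.71875 V; V_b = V_low + 12·LSB = 1.875 V.

[1.71875 V, 1.87500 V)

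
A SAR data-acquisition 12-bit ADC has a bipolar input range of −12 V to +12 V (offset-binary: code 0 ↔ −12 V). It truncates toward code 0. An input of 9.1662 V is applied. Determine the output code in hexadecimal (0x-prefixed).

code 0xE1C (decimal 3612)

Full-scale span = 24 V; LSB = 24/2^12 = 5.859 mV.
(9.1662 − (−12)) / 0.00585938 = 3612.365 LSBs.
Floor → code 3612.
In hexadecimal (0x-prefixed): 0xE1C.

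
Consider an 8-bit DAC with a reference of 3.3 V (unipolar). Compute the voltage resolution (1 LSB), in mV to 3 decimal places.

12.891 mV

Full-scale span = 3.3 V.
LSB = 3.3 / 2^8 = 3.3 / 256 = 0.0128906 V = 12.891 mV.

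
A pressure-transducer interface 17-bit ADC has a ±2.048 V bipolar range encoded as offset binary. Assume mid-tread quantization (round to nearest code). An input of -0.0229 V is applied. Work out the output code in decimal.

code 64803

Full-scale span = 4.096 V; LSB = 4.096/2^17 = 31.25 µV.
(V_in − V_low)/LSB = (-0.0229 − (−2.048)) / 3.125e-05 = 64803.200.
round(64803.200) = 64803.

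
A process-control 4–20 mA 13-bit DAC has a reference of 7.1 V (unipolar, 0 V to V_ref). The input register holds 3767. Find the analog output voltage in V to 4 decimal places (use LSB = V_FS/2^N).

3.2649 V

LSB = 7.1 V / 2^13 = 0.867 mV.
V_out = 0 + 3767 × 0.000866699 V = 3.26486 V.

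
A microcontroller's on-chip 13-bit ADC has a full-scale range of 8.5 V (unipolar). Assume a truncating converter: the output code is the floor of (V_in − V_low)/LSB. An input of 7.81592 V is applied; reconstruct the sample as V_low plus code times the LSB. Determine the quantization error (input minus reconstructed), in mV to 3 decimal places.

0.734 mV

Step size: 8.5 V ÷ 2^13 = 1.038 mV.
(V_in − V_low)/LSB = (7.81592 − 0)/0.0010376 = 7532.7078 → code 7532 (floor).
Reconstructed: 7.8151855 V.
Error = 7.81592 − 7.8151855 = 0.000734453 V = 0.734 mV.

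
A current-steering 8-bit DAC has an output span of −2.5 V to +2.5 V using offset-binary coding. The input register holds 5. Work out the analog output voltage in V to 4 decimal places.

LSB = 5 V / 2^8 = 19.531 mV.
V_out = (−2.5) + 5 × 0.0195312 V = -2.40234 V.

-2.4023 V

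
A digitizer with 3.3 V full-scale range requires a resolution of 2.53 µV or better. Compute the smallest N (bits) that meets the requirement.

21 bits

Number of steps required ≥ 3.3 V / 2.53 µV = 1304347.83.
Need 2^N ≥ 1304347.83; 2^20 = 1048576, 2^21 = 2097152.
Minimum N = 21.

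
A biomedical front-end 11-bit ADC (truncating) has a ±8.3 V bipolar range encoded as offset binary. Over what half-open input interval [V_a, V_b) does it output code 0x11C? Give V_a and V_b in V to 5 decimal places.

[-5.99805 V, -5.98994 V)

LSB = 16.6/2^11 = 8.105 mV.
Code 0x11C = 284 decimal.
V_a = V_low + 284·LSB = -5.99805 V; V_b = V_low + 285·LSB = -5.98994 V.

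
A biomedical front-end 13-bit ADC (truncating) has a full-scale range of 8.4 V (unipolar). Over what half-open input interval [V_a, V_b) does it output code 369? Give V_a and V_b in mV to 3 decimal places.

LSB = 8.4/2^13 = 1.025 mV.
V_a = V_low + 369·LSB = 0.378369 V; V_b = V_low + 370·LSB = 0.379395 V.

[378.369 mV, 379.395 mV)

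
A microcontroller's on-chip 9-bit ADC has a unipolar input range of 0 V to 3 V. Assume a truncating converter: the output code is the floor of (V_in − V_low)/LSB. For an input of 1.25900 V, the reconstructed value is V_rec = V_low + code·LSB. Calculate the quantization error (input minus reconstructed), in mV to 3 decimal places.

5.094 mV

LSB = 3/2^9 = 5.859 mV.
Scaled input = 214.8693 LSBs, so code = 214.
Reconstructed: 1.2539062 V.
V_in − V_rec = 0.00509375 V = 5.094 mV.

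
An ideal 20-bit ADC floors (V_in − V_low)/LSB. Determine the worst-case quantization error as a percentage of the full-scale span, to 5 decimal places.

Truncating → worst-case error = 1 LSB = V_FS/2^20, so 100/1048576 = 9.53674e-05 % of full scale.

0.00010 %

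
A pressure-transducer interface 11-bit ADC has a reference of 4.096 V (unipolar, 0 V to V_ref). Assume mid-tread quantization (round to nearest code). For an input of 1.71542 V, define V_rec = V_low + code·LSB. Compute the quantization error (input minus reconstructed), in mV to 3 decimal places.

-0.580 mV

LSB = 4.096/2^11 = 2.000 mV.
Scaled input = 857.7100 LSBs, so code = 858.
V_rec = 0 + 858·0.002 = 1.716 V.
V_in − V_rec = -0.00058 V = -0.580 mV.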